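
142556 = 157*908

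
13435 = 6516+6919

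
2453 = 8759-6306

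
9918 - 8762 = 1156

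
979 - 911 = 68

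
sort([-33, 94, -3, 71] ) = [-33, -3, 71, 94] 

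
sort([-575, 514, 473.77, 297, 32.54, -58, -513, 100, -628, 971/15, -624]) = [-628, -624, -575, -513, -58, 32.54, 971/15, 100, 297, 473.77, 514]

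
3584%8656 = 3584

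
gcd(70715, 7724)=1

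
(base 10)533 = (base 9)652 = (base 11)445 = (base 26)kd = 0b1000010101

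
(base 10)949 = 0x3b5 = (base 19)2bi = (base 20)279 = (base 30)11j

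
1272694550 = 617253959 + 655440591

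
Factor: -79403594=-1 * 2^1 * 39701797^1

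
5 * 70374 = 351870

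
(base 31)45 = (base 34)3r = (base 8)201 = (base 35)3o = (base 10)129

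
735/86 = 8 + 47/86 ≈ 8.55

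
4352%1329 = 365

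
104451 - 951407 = -846956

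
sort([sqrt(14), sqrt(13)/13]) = [sqrt(13)/13, sqrt(14)]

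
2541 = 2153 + 388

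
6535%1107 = 1000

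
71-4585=-4514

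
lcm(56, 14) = 56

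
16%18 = 16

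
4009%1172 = 493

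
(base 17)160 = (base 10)391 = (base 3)112111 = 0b110000111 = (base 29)de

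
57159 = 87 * 657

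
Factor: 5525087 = 5525087^1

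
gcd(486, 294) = 6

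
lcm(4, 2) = 4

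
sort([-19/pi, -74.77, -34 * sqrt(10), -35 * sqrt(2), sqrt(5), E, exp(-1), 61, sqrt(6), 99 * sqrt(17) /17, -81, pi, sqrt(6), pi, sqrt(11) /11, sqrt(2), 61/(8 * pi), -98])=[-34 * sqrt(10), -98, -81, -74.77, -35 * sqrt(2), -19/pi, sqrt(11) /11, exp(-1), sqrt(2), sqrt(5), 61/(8 * pi), sqrt(6), sqrt(6), E, pi, pi, 99 * sqrt(17) /17, 61]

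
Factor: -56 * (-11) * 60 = 2^5 * 3^1 * 5^1 * 7^1 * 11^1 = 36960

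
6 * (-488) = -2928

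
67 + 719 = 786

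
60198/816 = 73+105/136 ≈ 73.77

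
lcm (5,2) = 10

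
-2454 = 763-3217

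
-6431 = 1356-7787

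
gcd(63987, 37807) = 77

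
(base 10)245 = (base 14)137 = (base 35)70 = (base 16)f5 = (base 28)8l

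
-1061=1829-2890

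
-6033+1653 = -4380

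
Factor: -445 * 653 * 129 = -1 * 3^1 * 5^1 * 43^1 * 89^1 * 653^1 = -37485465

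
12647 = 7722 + 4925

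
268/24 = 11 + 1/6 ≈ 11.17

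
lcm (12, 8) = 24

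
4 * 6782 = 27128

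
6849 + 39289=46138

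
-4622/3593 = -1 - 1029/3593 ≈ -1.29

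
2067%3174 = 2067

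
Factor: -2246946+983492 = -1 * 2^1 * 47^1 * 13441^1 = -1263454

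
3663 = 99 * 37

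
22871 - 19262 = 3609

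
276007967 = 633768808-357760841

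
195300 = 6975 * 28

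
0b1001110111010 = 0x13ba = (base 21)b9a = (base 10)5050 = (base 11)3881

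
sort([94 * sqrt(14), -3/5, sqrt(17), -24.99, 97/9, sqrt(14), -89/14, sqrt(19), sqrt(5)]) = [-24.99, -89/14, -3/5, sqrt(5), sqrt(14), sqrt(17), sqrt(19), 97/9, 94 * sqrt(14)]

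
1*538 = 538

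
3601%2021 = 1580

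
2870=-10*(-287)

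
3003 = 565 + 2438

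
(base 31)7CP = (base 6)52552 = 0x1BD4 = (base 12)4158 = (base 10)7124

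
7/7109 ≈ 0.000985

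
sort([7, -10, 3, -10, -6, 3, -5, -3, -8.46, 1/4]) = [-10, -10, -8.46, -6, -5, -3, 1/4, 3, 3, 7]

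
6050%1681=1007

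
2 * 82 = 164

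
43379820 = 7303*5940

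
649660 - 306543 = 343117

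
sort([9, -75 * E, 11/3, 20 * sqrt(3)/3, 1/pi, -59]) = [-75 * E, -59, 1/pi, 11/3, 9, 20 * sqrt(3)/3]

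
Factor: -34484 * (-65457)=2^2 * 3^2 * 7^1 * 37^1 * 233^1 * 1039^1=2257219188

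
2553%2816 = 2553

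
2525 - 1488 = 1037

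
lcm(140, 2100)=2100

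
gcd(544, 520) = 8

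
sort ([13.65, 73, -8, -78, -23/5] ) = [-78, -8, -23/5, 13.65, 73] 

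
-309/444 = -103/148 ≈ -0.696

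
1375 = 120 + 1255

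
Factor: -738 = -1*2^1*3^2*41^1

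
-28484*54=-1538136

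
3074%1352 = 370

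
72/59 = 1+13/59 ≈ 1.22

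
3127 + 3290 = 6417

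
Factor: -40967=-1*71^1*577^1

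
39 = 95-56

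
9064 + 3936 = 13000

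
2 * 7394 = 14788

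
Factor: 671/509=11^1*61^1*509^(-1)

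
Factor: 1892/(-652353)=-1 * 2^2 * 3^(-1) * 11^1 * 13^(-1) * 389^(-1)=-44/15171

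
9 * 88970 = 800730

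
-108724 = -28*3883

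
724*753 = 545172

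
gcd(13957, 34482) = 821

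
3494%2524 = 970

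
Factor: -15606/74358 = -1*3^(-4)*17^1 = -17/81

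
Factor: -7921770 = -1 * 2^1 * 3^1 * 5^1 * 264059^1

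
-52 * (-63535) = 3303820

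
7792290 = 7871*990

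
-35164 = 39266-74430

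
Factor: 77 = 7^1*11^1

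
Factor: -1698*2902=-1*2^2*3^1*283^1*1451^1=-4927596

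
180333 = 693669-513336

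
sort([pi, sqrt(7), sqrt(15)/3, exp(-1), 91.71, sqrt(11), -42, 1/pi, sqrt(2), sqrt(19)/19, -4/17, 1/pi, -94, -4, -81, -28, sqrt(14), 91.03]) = [-94, -81, -42, -28, -4, -4/17, sqrt(19)/19, 1/pi, 1/pi, exp(-1), sqrt(15)/3, sqrt(2), sqrt(7), pi, sqrt(11), sqrt(14), 91.03, 91.71]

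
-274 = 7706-7980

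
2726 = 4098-1372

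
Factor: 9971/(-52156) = -1 * 2^(-2) * 13^1 * 17^(-1) = -13/68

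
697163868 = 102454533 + 594709335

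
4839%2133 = 573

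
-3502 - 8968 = -12470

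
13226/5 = 2645 + 1/5 = 2645.20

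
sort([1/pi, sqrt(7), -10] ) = [-10, 1/pi, sqrt(7)] 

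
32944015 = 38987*845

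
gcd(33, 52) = 1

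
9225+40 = 9265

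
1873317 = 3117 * 601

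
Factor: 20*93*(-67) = -1*2^2*3^1*5^1*31^1*67^1 = -124620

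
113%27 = 5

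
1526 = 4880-3354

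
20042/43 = 466+4/43 ≈ 466.09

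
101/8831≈0.0114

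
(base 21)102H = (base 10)9320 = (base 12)5488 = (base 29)B2B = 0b10010001101000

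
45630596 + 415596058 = 461226654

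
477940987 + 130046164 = 607987151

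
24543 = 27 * 909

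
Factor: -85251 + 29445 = -1 * 2^1 * 3^1 * 71^1 * 131^1 = -55806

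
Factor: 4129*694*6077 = 2^1*59^1*103^1*347^1*4129^1 = 17413801502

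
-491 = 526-1017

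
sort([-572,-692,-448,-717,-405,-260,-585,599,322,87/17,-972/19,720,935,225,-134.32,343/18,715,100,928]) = [-717,-692,-585,-572,-448,-405,-260,-134.32,-972/19,87/17,343/18,100,225,322,599,715,720,928,935]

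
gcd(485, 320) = 5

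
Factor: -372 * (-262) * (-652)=-1 * 2^5 * 3^1 * 31^1 * 131^1 * 163^1=-63546528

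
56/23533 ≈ 0.00238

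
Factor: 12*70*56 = 2^6*3^1*5^1*7^2 = 47040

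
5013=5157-144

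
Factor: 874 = 2^1 * 19^1 * 23^1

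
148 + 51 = 199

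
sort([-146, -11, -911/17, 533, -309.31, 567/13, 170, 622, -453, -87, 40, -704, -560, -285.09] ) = [-704, -560, -453, -309.31, -285.09, -146, -87, -911/17, -11, 40, 567/13, 170, 533, 622] 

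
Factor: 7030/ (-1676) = -1*2^ (-1)*5^1*19^1*37^1*419^ (-1) = -3515/838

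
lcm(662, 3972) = 3972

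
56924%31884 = 25040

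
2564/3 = 854 + 2/3 ≈ 854.67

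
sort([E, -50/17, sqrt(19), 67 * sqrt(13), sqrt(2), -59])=[-59, -50/17, sqrt(2), E, sqrt(19), 67 * sqrt(13)]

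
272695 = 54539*5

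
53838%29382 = 24456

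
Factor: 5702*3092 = 2^3*773^1*2851^1 = 17630584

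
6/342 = 1/57 ≈ 0.0175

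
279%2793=279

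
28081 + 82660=110741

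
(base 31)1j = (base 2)110010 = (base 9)55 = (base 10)50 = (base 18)2e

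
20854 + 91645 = 112499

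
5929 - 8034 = -2105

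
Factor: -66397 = -1*67^1*991^1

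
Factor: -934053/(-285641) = 3^1*23^1*13537^1*285641^(-1)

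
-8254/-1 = 8254 = 8254.00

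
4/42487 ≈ 0.0000941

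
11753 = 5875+5878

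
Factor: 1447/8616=2^(-3) * 3^(-1) * 359^(-1) * 1447^1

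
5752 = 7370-1618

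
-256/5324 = -64/1331≈-0.0481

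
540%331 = 209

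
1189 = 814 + 375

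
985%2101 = 985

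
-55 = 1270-1325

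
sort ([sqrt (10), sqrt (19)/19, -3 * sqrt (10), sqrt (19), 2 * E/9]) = [-3 * sqrt (10), sqrt (19)/19, 2 * E/9, sqrt (10), sqrt (19)]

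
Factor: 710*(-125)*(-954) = 2^2*3^2*5^4*53^1*71^1 = 84667500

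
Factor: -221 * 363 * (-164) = 2^2 * 3^1 * 11^2 * 13^1 * 17^1 * 41^1 = 13156572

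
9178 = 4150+5028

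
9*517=4653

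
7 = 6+1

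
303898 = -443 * (-686) 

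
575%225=125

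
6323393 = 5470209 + 853184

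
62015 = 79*785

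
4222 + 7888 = 12110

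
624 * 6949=4336176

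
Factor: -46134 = -1*2^1*3^2*11^1*233^1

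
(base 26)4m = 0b1111110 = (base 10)126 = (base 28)4e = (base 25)51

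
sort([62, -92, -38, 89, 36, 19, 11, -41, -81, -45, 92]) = [-92, -81, -45, -41, -38, 11, 19, 36, 62, 89, 92]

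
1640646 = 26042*63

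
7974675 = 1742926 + 6231749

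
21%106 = 21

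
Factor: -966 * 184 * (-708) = 2^6 * 3^2 * 7^1 * 23^2 * 59^1 = 125842752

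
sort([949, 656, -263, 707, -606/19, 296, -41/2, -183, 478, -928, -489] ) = [-928, -489, -263, -183, -606/19, -41/2, 296, 478, 656, 707, 949] 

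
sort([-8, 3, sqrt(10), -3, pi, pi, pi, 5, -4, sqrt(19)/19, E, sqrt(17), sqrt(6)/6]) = [-8, -4, -3, sqrt(19)/19, sqrt(6)/6, E, 3, pi, pi, pi, sqrt(10), sqrt(17), 5]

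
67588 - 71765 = -4177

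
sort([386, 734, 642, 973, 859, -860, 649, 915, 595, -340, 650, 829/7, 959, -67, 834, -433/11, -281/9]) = [-860, -340, -67, -433/11, -281/9, 829/7, 386, 595, 642, 649, 650, 734, 834, 859, 915, 959, 973]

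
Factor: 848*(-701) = -1*2^4*53^1*701^1 = -594448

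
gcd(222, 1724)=2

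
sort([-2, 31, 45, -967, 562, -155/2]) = [-967, -155/2, -2, 31, 45, 562]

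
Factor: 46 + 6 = 2^2 * 13^1 = 52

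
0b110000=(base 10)48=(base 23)22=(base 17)2e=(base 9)53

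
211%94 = 23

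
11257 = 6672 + 4585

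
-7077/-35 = 1011/5 = 202.20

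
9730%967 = 60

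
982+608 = 1590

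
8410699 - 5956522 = 2454177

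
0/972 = 0 = 0.00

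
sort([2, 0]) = [0, 2]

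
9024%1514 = 1454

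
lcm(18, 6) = 18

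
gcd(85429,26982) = 1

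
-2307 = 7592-9899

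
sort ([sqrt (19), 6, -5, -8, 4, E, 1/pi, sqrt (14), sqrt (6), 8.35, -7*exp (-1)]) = [-8, -5, -7*exp (-1), 1/pi, sqrt (6), E, sqrt (14), 4, sqrt (19), 6, 8.35]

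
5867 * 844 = 4951748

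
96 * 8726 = 837696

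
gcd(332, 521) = 1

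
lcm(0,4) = 0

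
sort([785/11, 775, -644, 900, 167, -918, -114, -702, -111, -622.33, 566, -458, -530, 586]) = [-918, -702, -644, -622.33, -530, -458, -114, -111, 785/11, 167, 566, 586, 775, 900]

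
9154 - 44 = 9110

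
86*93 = 7998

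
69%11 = 3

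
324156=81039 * 4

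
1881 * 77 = 144837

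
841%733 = 108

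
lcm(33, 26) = 858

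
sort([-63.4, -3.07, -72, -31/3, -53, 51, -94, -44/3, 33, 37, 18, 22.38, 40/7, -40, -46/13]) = [-94, -72, -63.4, -53, -40, -44/3, -31/3, -46/13, -3.07, 40/7, 18, 22.38, 33, 37, 51]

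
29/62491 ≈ 0.000464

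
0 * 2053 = 0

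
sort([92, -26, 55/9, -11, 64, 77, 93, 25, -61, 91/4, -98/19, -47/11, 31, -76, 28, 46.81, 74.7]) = [-76, -61, -26, -11, -98/19, -47/11, 55/9, 91/4, 25, 28, 31, 46.81, 64, 74.7, 77, 92, 93]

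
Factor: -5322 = -1*2^1*3^1*887^1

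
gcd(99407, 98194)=1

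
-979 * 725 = -709775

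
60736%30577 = 30159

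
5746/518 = 11 + 24/259 ≈ 11.09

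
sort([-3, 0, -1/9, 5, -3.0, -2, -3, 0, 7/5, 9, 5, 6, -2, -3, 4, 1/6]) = [-3, -3.0, -3, -3, -2, -2, -1/9, 0, 0, 1/6, 7/5, 4, 5, 5, 6, 9]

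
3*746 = 2238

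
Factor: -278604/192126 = -1 * 2^1 * 3^1 * 11^(-1) * 41^(-1) * 109^1 = -654/451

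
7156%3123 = 910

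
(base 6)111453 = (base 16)24f9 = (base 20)13d5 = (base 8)22371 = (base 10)9465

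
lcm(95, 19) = 95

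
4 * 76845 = 307380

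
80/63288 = 10/7911 ≈ 0.00126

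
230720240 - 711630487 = -480910247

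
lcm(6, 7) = 42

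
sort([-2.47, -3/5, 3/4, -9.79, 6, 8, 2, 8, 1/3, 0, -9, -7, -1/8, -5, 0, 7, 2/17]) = [-9.79, -9, -7, -5, -2.47, -3/5, -1/8, 0, 0, 2/17, 1/3, 3/4, 2, 6, 7, 8, 8]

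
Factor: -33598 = -1*2^1*107^1*157^1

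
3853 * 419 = 1614407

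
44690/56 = 798 + 1/28 ≈ 798.04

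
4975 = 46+4929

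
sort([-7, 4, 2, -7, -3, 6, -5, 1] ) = [-7, -7, -5, -3, 1, 2, 4, 6] 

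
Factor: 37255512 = 2^3*3^1*7^1*103^1*2153^1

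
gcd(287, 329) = 7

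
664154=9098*73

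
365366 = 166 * 2201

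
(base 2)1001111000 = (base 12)448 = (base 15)2c2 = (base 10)632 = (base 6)2532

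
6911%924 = 443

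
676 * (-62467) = -42227692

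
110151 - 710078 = -599927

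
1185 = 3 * 395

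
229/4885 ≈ 0.0469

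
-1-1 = -2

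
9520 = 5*1904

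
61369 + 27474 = 88843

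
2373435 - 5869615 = -3496180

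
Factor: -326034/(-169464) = 2^(-2)*3^1*23^(-1)*59^1 = 177/92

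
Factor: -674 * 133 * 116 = -1 * 2^3 * 7^1 * 19^1 * 29^1 * 337^1 = -10398472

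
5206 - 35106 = -29900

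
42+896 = 938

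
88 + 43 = 131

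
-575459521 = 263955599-839415120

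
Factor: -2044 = -1 * 2^2 * 7^1 * 73^1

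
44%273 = 44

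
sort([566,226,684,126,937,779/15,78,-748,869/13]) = [-748,779/15,869/13,78,126,226,566,684,937]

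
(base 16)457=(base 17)3e6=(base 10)1111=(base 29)199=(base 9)1464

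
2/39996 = 1/19998 ≈ 0.0000500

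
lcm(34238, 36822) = 1951566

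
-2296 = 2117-4413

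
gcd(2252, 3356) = 4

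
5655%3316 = 2339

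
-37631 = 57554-95185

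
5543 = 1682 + 3861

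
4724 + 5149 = 9873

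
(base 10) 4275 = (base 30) 4mf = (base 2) 1000010110011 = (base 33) 3ui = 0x10b3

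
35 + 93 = 128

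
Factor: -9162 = -1*2^1*3^2*509^1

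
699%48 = 27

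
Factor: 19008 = 2^6 * 3^3 * 11^1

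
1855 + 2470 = 4325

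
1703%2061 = 1703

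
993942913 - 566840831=427102082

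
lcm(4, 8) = 8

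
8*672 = 5376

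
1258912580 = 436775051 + 822137529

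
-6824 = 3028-9852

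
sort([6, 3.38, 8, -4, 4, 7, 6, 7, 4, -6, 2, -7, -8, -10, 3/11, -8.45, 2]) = [-10, -8.45, -8, -7, -6, -4, 3/11, 2, 2, 3.38, 4, 4, 6, 6, 7, 7, 8]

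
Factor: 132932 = 2^2 * 167^1 * 199^1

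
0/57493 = 0 = 0.00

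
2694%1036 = 622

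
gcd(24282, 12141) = 12141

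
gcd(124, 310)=62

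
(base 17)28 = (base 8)52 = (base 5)132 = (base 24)1i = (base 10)42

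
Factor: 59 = 59^1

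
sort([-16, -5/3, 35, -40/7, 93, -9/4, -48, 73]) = [-48, -16, -40/7, -9/4, -5/3, 35, 73, 93]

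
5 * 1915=9575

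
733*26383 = 19338739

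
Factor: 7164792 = 2^3 * 3^2 * 191^1 * 521^1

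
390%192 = 6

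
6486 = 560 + 5926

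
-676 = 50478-51154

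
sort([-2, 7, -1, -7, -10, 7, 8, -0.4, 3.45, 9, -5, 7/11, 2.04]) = [-10, -7, -5, -2, -1, -0.4, 7/11, 2.04, 3.45, 7, 7, 8, 9]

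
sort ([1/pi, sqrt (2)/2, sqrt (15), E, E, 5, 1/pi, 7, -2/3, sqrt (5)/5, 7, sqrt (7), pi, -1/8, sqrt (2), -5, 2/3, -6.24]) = [-6.24, -5, -2/3, -1/8, 1/pi, 1/pi, sqrt (5)/5, 2/3, sqrt (2)/2, sqrt (2), sqrt (7), E, E, pi, sqrt (15), 5, 7, 7]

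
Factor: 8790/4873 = 2^1*3^1*5^1*11^(-1)*293^1*443^(-1)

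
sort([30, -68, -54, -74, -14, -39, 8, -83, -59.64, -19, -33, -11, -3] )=[-83, -74, -68, -59.64, -54, -39, -33, -19, -14, -11, -3, 8, 30] 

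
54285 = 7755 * 7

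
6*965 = 5790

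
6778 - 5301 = 1477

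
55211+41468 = 96679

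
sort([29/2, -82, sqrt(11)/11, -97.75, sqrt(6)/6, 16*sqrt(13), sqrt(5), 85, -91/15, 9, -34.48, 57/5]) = [-97.75, -82, -34.48, -91/15, sqrt(11)/11, sqrt(6)/6, sqrt(5), 9, 57/5, 29/2, 16*sqrt(13), 85]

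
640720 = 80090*8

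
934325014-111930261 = 822394753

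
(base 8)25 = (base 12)19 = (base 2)10101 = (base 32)l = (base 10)21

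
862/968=431/484 ≈ 0.890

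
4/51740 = 1/12935 ≈ 0.0000773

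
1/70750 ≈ 0.0000141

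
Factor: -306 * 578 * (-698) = 2^3 * 3^2 * 17^3 * 349^1 = 123453864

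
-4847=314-5161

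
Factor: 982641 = 3^1 * 11^2 * 2707^1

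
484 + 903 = 1387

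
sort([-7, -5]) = [-7, -5]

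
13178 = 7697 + 5481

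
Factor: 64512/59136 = 2^2*3^1*11^(-1) = 12/11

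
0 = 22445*0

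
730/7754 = 365/3877 ≈ 0.0941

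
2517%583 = 185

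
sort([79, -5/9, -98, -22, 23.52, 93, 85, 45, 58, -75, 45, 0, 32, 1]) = [-98, -75, -22, -5/9, 0, 1, 23.52, 32, 45, 45, 58, 79, 85, 93]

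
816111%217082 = 164865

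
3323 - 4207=-884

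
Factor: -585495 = -1*3^3*5^1*4337^1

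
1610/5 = 322 = 322.00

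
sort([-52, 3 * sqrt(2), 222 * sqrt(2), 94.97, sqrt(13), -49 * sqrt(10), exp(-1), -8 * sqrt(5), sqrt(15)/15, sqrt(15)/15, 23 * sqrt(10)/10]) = [-49 * sqrt(10), -52, -8 * sqrt(5), sqrt(15)/15, sqrt(15)/15, exp(-1), sqrt(13), 3 * sqrt(2), 23 * sqrt(10)/10, 94.97, 222 * sqrt(2)]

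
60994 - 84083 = -23089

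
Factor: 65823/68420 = 2^(-2)*3^1*5^(-1)*11^(-1)*37^1*311^(-1)*593^1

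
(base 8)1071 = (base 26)ln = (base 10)569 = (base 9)702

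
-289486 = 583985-873471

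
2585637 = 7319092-4733455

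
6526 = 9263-2737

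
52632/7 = 7518 + 6/7 ≈ 7518.86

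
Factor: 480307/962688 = 2^(-7)*3^(-1)*23^(-1)*109^(-1)*457^1*1051^1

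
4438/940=4 + 339/470 ≈ 4.72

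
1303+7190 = 8493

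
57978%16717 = 7827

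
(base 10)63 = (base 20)33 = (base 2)111111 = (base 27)29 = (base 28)27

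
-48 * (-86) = 4128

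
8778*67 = 588126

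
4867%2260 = 347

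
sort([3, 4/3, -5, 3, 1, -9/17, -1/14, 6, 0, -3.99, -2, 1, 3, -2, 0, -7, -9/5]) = [-7, -5, -3.99, -2, -2, -9/5, -9/17, -1/14, 0, 0, 1, 1, 4/3, 3, 3, 3, 6]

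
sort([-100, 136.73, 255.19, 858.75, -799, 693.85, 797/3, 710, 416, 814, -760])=[-799, -760, -100, 136.73, 255.19, 797/3, 416, 693.85, 710, 814, 858.75]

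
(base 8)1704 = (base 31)103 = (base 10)964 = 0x3c4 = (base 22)1li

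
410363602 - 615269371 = -204905769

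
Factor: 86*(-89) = -1*2^1*43^1*89^1 = -7654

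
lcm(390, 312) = 1560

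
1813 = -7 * (-259)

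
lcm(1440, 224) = 10080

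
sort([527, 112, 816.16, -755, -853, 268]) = [-853, -755, 112, 268, 527, 816.16]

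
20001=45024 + -25023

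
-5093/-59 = 86 + 19/59 ≈ 86.32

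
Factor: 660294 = 2^1 * 3^2 * 36683^1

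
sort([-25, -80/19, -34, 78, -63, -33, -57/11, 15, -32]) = [-63, -34, -33, -32, -25, -57/11, -80/19, 15, 78]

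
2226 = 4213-1987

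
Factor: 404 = 2^2 * 101^1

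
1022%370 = 282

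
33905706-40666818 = -6761112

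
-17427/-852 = 20+129/284 ≈ 20.45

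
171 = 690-519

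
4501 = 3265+1236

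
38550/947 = 40 + 670/947 ≈ 40.71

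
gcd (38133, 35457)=669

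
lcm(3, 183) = 183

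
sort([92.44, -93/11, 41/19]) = [-93/11, 41/19, 92.44]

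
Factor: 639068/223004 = 283^(-1) * 811^1 = 811/283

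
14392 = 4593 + 9799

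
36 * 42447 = 1528092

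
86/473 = 2/11 ≈ 0.182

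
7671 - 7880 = -209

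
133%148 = 133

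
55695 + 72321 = 128016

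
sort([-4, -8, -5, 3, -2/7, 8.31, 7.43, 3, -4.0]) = [-8, -5, -4, -4.0, -2/7, 3, 3, 7.43, 8.31]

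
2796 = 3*932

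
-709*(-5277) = 3741393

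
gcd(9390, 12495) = 15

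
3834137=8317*461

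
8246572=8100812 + 145760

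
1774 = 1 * 1774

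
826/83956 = 413/41978 ≈ 0.00984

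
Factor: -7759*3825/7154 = -1*2^(-1)*3^2*5^2*7^(-2)*17^1*73^(-1)*7759^1 = -29678175/7154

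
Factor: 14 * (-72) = -1 * 2^4 * 3^2 * 7^1 = -1008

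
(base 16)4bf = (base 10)1215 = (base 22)2b5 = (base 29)1cq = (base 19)36i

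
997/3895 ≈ 0.256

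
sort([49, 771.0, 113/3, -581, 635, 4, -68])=[-581, -68, 4, 113/3, 49, 635, 771.0]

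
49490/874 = 56 + 273/437 ≈ 56.62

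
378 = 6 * 63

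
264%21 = 12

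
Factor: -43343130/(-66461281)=2^1 * 3^1 * 5^1 * 1444771^1 * 66461281^(-1)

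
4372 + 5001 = 9373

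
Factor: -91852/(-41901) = 2^2 * 3^(-1) * 13967^(-1) * 22963^1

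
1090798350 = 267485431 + 823312919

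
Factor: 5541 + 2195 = 2^3*967^1 = 7736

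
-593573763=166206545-759780308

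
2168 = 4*542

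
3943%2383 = 1560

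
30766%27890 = 2876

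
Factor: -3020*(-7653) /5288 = 2^(-1)*3^1*5^1*151^1*661^(-1)*2551^1 = 5778015/1322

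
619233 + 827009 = 1446242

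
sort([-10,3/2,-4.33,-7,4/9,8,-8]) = [-10,-8,-7,-4.33,4/9,3/2,8]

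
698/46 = 15 + 4/23≈15.17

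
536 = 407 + 129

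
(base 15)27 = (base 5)122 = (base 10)37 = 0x25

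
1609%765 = 79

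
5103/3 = 1701 = 1701.00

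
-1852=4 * (-463) 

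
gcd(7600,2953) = 1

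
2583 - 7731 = -5148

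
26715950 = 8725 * 3062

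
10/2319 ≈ 0.00431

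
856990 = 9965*86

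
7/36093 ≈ 0.000194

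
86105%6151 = 6142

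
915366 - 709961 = 205405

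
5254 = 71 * 74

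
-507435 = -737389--229954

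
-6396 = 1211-7607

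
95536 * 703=67161808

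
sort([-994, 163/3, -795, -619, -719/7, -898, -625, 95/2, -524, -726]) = [-994, -898, -795, -726, -625, -619, -524, -719/7, 95/2, 163/3]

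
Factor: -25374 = -1*2^1*3^1*4229^1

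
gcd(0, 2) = 2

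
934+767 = 1701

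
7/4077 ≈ 0.00172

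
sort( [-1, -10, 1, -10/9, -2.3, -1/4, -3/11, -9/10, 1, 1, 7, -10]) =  [-10, -10, -2.3, -10/9, -1, -9/10, -3/11, -1/4, 1, 1, 1, 7]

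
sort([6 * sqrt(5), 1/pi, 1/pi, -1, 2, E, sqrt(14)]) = [-1, 1/pi, 1/pi, 2, E, sqrt(14), 6 * sqrt(5)]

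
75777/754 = 100 + 1/2 = 100.50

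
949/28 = 33 + 25/28 ≈ 33.89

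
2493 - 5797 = -3304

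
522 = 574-52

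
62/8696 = 31/4348 ≈ 0.00713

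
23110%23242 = 23110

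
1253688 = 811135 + 442553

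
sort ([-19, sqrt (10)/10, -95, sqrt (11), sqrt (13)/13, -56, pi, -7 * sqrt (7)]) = [-95, -56, -19, -7 * sqrt (7), sqrt (13)/13, sqrt (10)/10, pi, sqrt (11)]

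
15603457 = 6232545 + 9370912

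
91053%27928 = 7269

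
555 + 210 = 765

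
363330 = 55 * 6606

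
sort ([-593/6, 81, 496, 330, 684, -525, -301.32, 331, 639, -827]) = [-827, -525, -301.32, -593/6, 81, 330, 331, 496, 639, 684]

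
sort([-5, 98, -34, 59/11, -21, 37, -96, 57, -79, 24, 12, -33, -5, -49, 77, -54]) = [-96, -79, -54, -49, -34, -33, -21, -5, -5, 59/11, 12, 24, 37, 57, 77, 98]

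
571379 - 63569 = 507810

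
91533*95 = 8695635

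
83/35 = 2 + 13/35 ≈ 2.37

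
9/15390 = 1/1710 ≈ 0.000585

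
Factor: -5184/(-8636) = 2^4*3^4*17^(-1)*127^(-1) = 1296/2159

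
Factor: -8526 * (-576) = 2^7 * 3^3 * 7^2 * 29^1 = 4910976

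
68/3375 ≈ 0.0201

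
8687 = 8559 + 128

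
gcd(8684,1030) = 2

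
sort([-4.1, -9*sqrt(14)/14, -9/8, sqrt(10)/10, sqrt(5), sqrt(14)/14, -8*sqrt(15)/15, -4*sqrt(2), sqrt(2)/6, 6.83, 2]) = [-4*sqrt(2), -4.1, -9*sqrt(14)/14, -8*sqrt(15)/15, -9/8, sqrt(2)/6, sqrt(14)/14, sqrt(10)/10, 2, sqrt(5), 6.83]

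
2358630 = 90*26207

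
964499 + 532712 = 1497211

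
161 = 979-818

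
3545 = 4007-462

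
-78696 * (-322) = 25340112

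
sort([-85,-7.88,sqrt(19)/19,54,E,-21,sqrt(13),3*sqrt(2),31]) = [-85,-21,-7.88,sqrt(19)/19,E,sqrt(13),3*sqrt(2),31,54]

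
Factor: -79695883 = -1 * 79695883^1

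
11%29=11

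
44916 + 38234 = 83150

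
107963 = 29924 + 78039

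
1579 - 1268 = 311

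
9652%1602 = 40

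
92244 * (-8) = -737952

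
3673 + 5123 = 8796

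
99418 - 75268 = 24150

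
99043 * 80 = 7923440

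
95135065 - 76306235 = 18828830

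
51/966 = 17/322 ≈ 0.0528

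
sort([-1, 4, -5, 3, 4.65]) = [-5, -1, 3, 4, 4.65]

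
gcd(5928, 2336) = 8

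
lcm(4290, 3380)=111540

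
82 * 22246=1824172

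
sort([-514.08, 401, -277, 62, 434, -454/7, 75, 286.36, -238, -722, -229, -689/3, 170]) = [-722, -514.08, -277, -238, -689/3, -229, -454/7, 62, 75, 170, 286.36, 401, 434]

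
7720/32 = 241 + 1/4 = 241.25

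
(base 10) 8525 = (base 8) 20515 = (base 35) 6xk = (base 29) a3s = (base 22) hdb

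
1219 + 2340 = 3559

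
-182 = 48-230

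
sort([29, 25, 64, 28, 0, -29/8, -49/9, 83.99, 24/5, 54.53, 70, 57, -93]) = [-93, -49/9, -29/8, 0, 24/5, 25, 28, 29, 54.53, 57, 64, 70, 83.99]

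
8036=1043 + 6993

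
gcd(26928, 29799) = 99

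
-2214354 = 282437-2496791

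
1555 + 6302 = 7857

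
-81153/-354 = 229+29/118 ≈ 229.25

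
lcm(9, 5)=45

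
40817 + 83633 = 124450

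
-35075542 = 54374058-89449600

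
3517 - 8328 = -4811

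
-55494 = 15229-70723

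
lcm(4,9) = 36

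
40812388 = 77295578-36483190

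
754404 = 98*7698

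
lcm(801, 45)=4005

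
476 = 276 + 200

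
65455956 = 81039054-15583098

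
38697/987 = 39 + 68/329≈39.21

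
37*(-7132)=-263884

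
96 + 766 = 862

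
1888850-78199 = 1810651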